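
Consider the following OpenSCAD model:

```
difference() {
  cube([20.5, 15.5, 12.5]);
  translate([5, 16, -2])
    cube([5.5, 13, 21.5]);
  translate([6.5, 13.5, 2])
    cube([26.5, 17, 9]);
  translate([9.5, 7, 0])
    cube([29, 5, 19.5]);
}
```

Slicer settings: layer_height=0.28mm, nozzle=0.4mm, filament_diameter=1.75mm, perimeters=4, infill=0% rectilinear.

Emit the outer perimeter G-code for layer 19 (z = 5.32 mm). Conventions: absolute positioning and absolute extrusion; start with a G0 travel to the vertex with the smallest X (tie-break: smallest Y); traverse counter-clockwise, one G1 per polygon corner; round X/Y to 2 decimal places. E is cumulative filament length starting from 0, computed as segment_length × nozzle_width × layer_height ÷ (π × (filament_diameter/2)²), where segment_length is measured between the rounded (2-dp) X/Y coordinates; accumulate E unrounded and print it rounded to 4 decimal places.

G0 X0.00 Y0.00 Z5.32
G1 X20.50 Y0.00 E0.9546
G1 X20.50 Y7.00 E1.2805
G1 X9.50 Y7.00 E1.7927
G1 X9.50 Y12.00 E2.0255
G1 X20.50 Y12.00 E2.5377
G1 X20.50 Y13.50 E2.6076
G1 X6.50 Y13.50 E3.2595
G1 X6.50 Y15.50 E3.3526
G1 X0.00 Y15.50 E3.6553
G1 X0.00 Y0.00 E4.3770

At z = 5.32 mm: the cube is present — its section is the full 20.5×15.5 rectangle; the 5.5×13 cube at (5, 16) contributes its full rectangle; the cube at (6.5, 13.5) is present — its section is the full 26.5×17 rectangle; the cube at (9.5, 7) is present — its section is the full 29×5 rectangle; Taking the first minus the rest: starting from the 20.5×15.5 cube, the 5.5×13 cube at (5, 16) misses the remaining region (no effect); the 26.5×17 cube at (6.5, 13.5) partially overlaps it — only the 28.00 mm² overlap (of its 450.50 mm²) is removed, clipping the outline; the 29×5 cube at (9.5, 7) partially overlaps it — only the 55.00 mm² overlap (of its 145.00 mm²) is removed, clipping the outline — 1 connected region. The outline is a single polygon with 10 vertices. Extrusion per mm of travel: 0.4 × 0.28 / (π × 0.875²) = 0.046564. Accumulating E over each segment gives final E = 4.3770.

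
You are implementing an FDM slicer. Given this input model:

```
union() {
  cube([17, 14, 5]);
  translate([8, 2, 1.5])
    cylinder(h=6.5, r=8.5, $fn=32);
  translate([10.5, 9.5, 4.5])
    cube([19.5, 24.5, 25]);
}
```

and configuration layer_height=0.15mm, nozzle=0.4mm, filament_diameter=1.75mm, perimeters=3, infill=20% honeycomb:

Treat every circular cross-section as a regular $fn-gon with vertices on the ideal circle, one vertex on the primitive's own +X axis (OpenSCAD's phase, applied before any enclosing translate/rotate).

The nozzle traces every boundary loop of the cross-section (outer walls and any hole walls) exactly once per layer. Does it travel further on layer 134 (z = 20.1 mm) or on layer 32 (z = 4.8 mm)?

Layer 134 (z = 20.1): the cube is not intersected at this z (z outside [0, 5]); the cylinder at (8, 2) does not reach this height (z outside [1.5, 8]); the cube at (10.5, 9.5) (footprint 19.5×24.5) is included at this height (perimeter 88.00 mm); Merging all regions: only the 19.5×24.5 cube at (10.5, 9.5) is present, so the union is just that shape — boundary = 88.00 mm. So its perimeter = 88.00 mm. Layer 32 (z = 4.8): the cube is present — its section is the full 17×14 rectangle (perimeter 62.00 mm); the r=8.5 cylinder at (8, 2) contributes a regular 32-gon of circumradius 8.5 (perimeter = 2·32·8.500·sin(180°/32) = 53.32 mm); the cube at (10.5, 9.5) (footprint 19.5×24.5) is included at this height (perimeter 88.00 mm); Merging all regions: the regions partially overlap (shared area 173.92 mm²), so the edge portions inside another operand are dropped and the merged outline is re-measured after clipping — boundary = 134.46 mm. So its perimeter = 134.46 mm. Layer 32 is larger (134.46 vs 88.00 mm).

layer 32 (z = 4.8 mm)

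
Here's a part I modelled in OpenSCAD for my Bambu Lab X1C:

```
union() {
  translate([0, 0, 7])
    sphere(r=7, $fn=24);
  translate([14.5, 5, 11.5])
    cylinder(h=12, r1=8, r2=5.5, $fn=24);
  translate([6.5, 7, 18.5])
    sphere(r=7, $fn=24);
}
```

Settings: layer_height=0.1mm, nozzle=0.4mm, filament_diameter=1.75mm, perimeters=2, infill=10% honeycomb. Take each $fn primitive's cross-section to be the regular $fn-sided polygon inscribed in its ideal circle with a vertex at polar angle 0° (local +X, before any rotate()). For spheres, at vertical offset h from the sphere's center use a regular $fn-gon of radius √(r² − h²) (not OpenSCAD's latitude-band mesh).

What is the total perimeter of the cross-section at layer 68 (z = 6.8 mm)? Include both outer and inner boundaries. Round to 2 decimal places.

43.84 mm

At z = 6.8 mm: the r=7 sphere contributes a regular 24-gon of circumradius √(7²−0.2²) = 6.997 (perimeter = 2·24·6.997·sin(180°/24) = 43.84 mm); the cone at (14.5, 5) is not intersected at this z (z outside [11.5, 23.5]); the sphere at (6.5, 7) is not intersected at this z (|z−center|=11.700 > r=7); Combining (union): only the r=7 sphere is present, so the union is just that shape — boundary = 43.84 mm. Overall, the cross-section is a single solid region. Total boundary length (outer) = 43.84 mm.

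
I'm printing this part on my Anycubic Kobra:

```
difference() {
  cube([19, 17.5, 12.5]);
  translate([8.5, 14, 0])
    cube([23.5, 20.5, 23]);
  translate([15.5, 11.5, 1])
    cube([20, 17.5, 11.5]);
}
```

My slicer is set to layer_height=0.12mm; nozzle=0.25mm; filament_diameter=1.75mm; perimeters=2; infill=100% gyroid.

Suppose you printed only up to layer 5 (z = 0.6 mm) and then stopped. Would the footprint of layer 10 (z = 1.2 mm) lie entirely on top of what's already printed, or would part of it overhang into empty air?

entirely on top

Compare the two slices. At z = 0.6: the cube is present — its section is the full 19×17.5 rectangle (area 332.50 mm²); the cube at (8.5, 14) (footprint 23.5×20.5) is included at this height (area 481.75 mm²); the cube at (15.5, 11.5) is not intersected at this z (z outside [1, 12.5]); Taking the first minus the rest: starting from the 19×17.5 cube (332.50 mm²), the 23.5×20.5 cube at (8.5, 14) partially overlaps it — only the 36.75 mm² overlap (of its 481.75 mm²) is removed, clipping the outline — area = 295.75 mm². At z = 1.2: the cube is present — its section is the full 19×17.5 rectangle (area 332.50 mm²); the 23.5×20.5 cube at (8.5, 14) contributes its full rectangle (area 481.75 mm²); the 20×17.5 cube at (15.5, 11.5) contributes its full rectangle (area 350.00 mm²); Taking the first minus the rest: starting from the 19×17.5 cube (332.50 mm²), the 23.5×20.5 cube at (8.5, 14) partially overlaps it — only the 36.75 mm² overlap (of its 481.75 mm²) is removed, clipping the outline; the 20×17.5 cube at (15.5, 11.5) partially overlaps it — only the 8.75 mm² overlap (of its 350.00 mm²) is removed, clipping the outline — area = 287.00 mm². Checking containment: the cross-section at z = 1.2 is a subset of the cross-section at z = 0.6.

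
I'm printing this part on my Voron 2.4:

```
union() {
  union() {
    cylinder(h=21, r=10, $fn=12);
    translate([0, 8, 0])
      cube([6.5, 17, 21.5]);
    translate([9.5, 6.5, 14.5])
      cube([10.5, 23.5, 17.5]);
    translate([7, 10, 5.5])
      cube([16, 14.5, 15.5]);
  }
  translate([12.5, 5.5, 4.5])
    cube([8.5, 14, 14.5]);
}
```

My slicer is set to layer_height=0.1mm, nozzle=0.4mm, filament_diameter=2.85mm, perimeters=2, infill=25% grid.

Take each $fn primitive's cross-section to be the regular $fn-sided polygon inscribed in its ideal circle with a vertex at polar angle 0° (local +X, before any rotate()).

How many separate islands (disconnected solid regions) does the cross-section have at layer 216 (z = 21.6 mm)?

At z = 21.6 mm: the cylinder is not intersected at this z (z outside [0, 21]); the cube at (0, 8) is not intersected at this z (z outside [0, 21.5]); the cube at (9.5, 6.5) is present — its section is the full 10.5×23.5 rectangle; the cube at (7, 10) is absent (z outside [5.5, 21]); Taking the union: only the 10.5×23.5 cube at (9.5, 6.5) is present, so the union is just that shape — 1 connected region; the cube at (12.5, 5.5) is not intersected at this z (z outside [4.5, 19]); Taking the union: only the result so far is present, so the union is just that shape — 1 connected region. Overall, the cross-section is a single solid region. Island count = 1.

1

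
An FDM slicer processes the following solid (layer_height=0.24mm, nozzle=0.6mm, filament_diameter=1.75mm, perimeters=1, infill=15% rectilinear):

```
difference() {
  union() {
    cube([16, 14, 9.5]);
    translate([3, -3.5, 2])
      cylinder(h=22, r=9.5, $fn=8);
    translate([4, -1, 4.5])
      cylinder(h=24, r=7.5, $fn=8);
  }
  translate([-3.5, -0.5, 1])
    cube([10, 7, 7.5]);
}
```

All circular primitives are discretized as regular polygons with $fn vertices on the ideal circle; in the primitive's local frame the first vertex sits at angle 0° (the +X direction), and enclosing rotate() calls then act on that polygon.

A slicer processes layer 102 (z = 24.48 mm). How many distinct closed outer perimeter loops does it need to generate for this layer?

1

At z = 24.48 mm: the cube is absent (z outside [0, 9.5]); the cylinder at (3, -3.5) is not intersected at this z (z outside [2, 24]); the r=7.5 cylinder at (4, -1) gives a regular 8-gon of circumradius 7.5 (constant along its height); Combining (union): only the r=7.5 cylinder at (4, -1) is present, so the union is just that shape — 1 connected region; the cube at (-3.5, -0.5) is absent (z outside [1, 8.5]); Subtracting the remaining from the first: none of the subtracted shapes is present at this height, so that combined region is unchanged — 1 connected region. The result has 1 disconnected region.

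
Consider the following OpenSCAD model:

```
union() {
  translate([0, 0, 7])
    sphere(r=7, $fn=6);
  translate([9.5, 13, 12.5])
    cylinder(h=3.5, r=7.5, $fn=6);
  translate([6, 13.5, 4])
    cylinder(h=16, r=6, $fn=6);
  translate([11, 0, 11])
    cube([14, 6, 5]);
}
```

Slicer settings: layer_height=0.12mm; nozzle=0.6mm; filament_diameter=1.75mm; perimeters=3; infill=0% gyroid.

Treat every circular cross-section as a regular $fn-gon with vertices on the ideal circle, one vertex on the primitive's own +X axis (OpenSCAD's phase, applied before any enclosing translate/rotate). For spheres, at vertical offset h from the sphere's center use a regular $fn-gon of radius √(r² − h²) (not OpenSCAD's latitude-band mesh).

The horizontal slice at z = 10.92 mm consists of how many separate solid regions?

At z = 10.92 mm: the r=7 sphere slices to a regular 6-gon of circumradius 5.799 (√(r²−h²) with h=3.92 from center); the cylinder at (9.5, 13) is absent (z outside [12.5, 16]); the r=6 cylinder at (6, 13.5) gives a regular 6-gon of circumradius 6 (constant along its height); the cube at (11, 0) does not reach this height (z outside [11, 16]); Combining (union): the 2 present regions are separate (no shared area or edge), so areas and boundary lengths simply add and each stays a separate island — 2 connected regions. The result has 2 disconnected regions.

2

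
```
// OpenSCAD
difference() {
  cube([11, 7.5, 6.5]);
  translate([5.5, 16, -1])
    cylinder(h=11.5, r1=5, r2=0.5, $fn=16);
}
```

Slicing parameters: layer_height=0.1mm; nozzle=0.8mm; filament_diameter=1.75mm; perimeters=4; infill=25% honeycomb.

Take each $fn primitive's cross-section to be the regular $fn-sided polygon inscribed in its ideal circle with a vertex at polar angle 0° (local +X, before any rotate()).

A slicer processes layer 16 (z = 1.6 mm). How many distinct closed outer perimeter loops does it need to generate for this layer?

1

At z = 1.6 mm: the cube (footprint 11×7.5) is included at this height; the cone at (5.5, 16) contributes a regular 16-gon of circumradius 3.983 (interpolated between r1=5 and r2=0.5 at t=0.226); After the difference (first − rest): starting from the 11×7.5 cube, the cone at (5.5, 16) misses the remaining region (no effect) — 1 connected region. The result has 1 disconnected region.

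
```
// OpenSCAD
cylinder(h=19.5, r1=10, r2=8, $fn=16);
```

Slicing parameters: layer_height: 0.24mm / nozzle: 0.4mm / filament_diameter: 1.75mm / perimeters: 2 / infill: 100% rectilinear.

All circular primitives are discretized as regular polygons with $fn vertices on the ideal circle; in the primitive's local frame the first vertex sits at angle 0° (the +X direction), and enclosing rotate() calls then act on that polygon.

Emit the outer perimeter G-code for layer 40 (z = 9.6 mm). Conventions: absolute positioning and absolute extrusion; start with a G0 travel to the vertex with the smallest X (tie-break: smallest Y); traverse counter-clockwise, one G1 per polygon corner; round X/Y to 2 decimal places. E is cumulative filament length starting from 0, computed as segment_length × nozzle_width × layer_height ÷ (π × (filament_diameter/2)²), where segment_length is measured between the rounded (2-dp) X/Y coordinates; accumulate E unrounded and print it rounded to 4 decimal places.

G0 X-9.02 Y0.00 Z9.60
G1 X-8.33 Y-3.45 E0.1404
G1 X-6.37 Y-6.37 E0.2808
G1 X-3.45 Y-8.33 E0.4212
G1 X0.00 Y-9.02 E0.5616
G1 X3.45 Y-8.33 E0.7020
G1 X6.37 Y-6.37 E0.8424
G1 X8.33 Y-3.45 E0.9827
G1 X9.02 Y0.00 E1.1232
G1 X8.33 Y3.45 E1.2636
G1 X6.37 Y6.37 E1.4039
G1 X3.45 Y8.33 E1.5443
G1 X0.00 Y9.02 E1.6847
G1 X-3.45 Y8.33 E1.8251
G1 X-6.37 Y6.37 E1.9655
G1 X-8.33 Y3.45 E2.1059
G1 X-9.02 Y0.00 E2.2463

At z = 9.6 mm: the cone (r1=10→r2=8) has section circumradius 9.015 here — a regular 16-gon. The outline is a single polygon with 16 vertices. Extrusion per mm of travel: 0.4 × 0.24 / (π × 0.875²) = 0.039912. Accumulating E over each segment gives final E = 2.2463.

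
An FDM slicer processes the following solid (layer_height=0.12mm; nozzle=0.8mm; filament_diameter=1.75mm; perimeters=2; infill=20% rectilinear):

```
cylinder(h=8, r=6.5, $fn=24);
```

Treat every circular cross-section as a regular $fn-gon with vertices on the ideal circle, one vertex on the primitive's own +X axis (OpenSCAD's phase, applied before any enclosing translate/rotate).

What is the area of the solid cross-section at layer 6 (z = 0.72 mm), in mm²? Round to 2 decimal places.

131.22 mm²

At z = 0.72 mm: the r=6.5 cylinder contributes a regular 24-gon of circumradius 6.5 (area = (24/2)·6.500²·sin(360°/24) = 131.22 mm²). Overall, the cross-section is a single solid region. Net area = 131.22 mm².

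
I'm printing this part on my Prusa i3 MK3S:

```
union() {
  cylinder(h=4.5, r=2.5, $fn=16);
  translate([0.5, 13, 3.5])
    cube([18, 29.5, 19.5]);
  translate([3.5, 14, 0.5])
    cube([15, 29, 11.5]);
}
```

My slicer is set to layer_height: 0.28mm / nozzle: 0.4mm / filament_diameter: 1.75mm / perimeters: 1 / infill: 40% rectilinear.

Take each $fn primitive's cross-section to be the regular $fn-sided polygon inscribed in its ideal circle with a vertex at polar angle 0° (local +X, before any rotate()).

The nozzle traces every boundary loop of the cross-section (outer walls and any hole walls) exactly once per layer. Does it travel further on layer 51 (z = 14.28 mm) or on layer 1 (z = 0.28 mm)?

layer 51 (z = 14.28 mm)

Layer 51 (z = 14.28): the cylinder is absent (z outside [0, 4.5]); the cube at (0.5, 13) (footprint 18×29.5) is included at this height (perimeter 95.00 mm); the cube at (3.5, 14) is not intersected at this z (z outside [0.5, 12]); Merging all regions: only the 18×29.5 cube at (0.5, 13) is present, so the union is just that shape — boundary = 95.00 mm. So its perimeter = 95.00 mm. Layer 1 (z = 0.28): the r=2.5 cylinder contributes a regular 16-gon of circumradius 2.5 (perimeter = 2·16·2.500·sin(180°/16) = 15.61 mm); the cube at (0.5, 13) is not intersected at this z (z outside [3.5, 23]); the cube at (3.5, 14) is absent (z outside [0.5, 12]); Merging all regions: only the r=2.5 cylinder is present, so the union is just that shape — boundary = 15.61 mm. So its perimeter = 15.61 mm. Layer 51 is larger (95.00 vs 15.61 mm).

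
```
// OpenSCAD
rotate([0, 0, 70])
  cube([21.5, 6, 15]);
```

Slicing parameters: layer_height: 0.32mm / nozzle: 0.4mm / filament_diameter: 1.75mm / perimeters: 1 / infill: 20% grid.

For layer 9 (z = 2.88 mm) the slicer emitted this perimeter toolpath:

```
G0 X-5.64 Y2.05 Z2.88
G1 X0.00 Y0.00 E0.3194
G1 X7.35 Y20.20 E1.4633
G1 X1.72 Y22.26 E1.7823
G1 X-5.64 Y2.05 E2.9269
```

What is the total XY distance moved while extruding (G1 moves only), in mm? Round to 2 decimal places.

55.00 mm

Sum the Euclidean lengths of each G1 segment: total = 55.00 mm.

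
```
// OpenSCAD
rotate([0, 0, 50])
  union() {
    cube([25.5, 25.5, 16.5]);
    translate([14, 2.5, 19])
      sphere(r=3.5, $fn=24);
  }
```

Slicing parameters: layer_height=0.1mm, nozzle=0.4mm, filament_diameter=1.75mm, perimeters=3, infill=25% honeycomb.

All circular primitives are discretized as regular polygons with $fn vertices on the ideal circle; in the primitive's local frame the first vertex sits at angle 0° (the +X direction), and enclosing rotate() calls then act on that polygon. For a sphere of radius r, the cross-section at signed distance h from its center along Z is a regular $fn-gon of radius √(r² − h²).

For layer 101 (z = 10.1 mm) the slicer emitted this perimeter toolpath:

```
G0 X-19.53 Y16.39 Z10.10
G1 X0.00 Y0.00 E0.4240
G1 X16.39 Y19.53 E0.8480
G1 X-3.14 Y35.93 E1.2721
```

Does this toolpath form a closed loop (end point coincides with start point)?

no

Start point (G0): (-19.53, 16.39). End point (last G1): the path does not return to the start — open.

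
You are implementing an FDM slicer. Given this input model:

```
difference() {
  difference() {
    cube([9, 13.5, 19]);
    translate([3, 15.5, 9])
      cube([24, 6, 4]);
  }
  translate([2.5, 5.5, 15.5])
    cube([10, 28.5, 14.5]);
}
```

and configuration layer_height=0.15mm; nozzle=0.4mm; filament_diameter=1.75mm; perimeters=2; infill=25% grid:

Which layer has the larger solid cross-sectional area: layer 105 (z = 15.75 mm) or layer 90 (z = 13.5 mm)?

Layer 105 (z = 15.75): the 9×13.5 cube contributes its full rectangle (area 121.50 mm²); the cube at (3, 15.5) is not intersected at this z (z outside [9, 13]); Taking the first minus the rest: none of the subtracted shapes is present at this height, so the 9×13.5 cube is unchanged — area = 121.50 mm²; the 10×28.5 cube at (2.5, 5.5) contributes its full rectangle (area 285.00 mm²); Taking the first minus the rest: starting from the result so far (121.50 mm²), the 10×28.5 cube at (2.5, 5.5) partially overlaps it — only the 52.00 mm² overlap (of its 285.00 mm²) is removed, clipping the outline — area = 69.50 mm². So its area = 69.50 mm². Layer 90 (z = 13.5): the cube (footprint 9×13.5) is included at this height (area 121.50 mm²); the cube at (3, 15.5) is absent (z outside [9, 13]); Taking the first minus the rest: none of the subtracted shapes is present at this height, so the 9×13.5 cube is unchanged — area = 121.50 mm²; the cube at (2.5, 5.5) is not intersected at this z (z outside [15.5, 30]); After the difference (first − rest): none of the subtracted shapes is present at this height, so the result so far is unchanged — area = 121.50 mm². So its area = 121.50 mm². Layer 90 is larger (121.50 vs 69.50 mm²).

layer 90 (z = 13.5 mm)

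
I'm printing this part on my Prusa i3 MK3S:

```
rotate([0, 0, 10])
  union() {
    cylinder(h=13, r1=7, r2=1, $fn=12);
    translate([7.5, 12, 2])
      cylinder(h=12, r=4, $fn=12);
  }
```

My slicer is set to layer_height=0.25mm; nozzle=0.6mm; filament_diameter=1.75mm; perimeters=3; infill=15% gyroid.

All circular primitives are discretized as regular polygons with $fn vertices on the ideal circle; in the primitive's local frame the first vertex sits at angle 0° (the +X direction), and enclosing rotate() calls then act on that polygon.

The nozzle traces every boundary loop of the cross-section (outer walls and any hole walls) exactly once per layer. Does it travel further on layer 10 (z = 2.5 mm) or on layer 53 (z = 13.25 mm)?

Layer 10 (z = 2.5): the cone contributes a regular 12-gon of circumradius 5.846 (interpolated between r1=7 and r2=1 at t=0.192) (perimeter = 2·12·5.846·sin(180°/12) = 36.31 mm); the r=4 cylinder at (7.5, 12) gives a regular 12-gon of circumradius 4 (constant along its height) (perimeter = 2·12·4.000·sin(180°/12) = 24.85 mm); Taking the union: the 2 present regions are separate (no shared area or edge), so areas and boundary lengths simply add and each stays a separate island — boundary = 61.16 mm; (whole slice rotated 10° about Z — lengths, areas and connectivity unchanged). So its perimeter = 61.16 mm. Layer 53 (z = 13.25): the cone is not intersected at this z (z outside [0, 13]); the r=4 cylinder at (7.5, 12) contributes a regular 12-gon of circumradius 4 (perimeter = 2·12·4.000·sin(180°/12) = 24.85 mm); Merging all regions: only the r=4 cylinder at (7.5, 12) is present, so the union is just that shape — boundary = 24.85 mm; (whole slice rotated 10° about Z — lengths, areas and connectivity unchanged). So its perimeter = 24.85 mm. Layer 10 is larger (61.16 vs 24.85 mm).

layer 10 (z = 2.5 mm)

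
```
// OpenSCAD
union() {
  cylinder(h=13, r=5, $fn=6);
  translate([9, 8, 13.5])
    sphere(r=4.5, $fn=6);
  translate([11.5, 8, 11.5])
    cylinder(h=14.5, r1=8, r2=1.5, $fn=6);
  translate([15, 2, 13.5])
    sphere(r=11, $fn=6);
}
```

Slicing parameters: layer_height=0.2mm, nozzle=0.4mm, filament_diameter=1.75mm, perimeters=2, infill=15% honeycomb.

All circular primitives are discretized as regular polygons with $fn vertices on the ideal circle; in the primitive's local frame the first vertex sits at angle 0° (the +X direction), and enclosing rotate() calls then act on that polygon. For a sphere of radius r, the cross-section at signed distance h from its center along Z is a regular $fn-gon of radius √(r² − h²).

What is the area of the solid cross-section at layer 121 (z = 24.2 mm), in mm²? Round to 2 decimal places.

At z = 24.2 mm: the cylinder does not reach this height (z outside [0, 13]); the sphere at (9, 8) is absent (|z−center|=10.700 > r=4.5); the cone at (11.5, 8): at t=0.876 of its height the radius interpolates to r₁+(r₂−r₁)t = 2.307, giving a regular 6-gon of that circumradius (area = (6/2)·2.307²·sin(360°/6) = 13.83 mm²); the r=11 sphere at (15, 2) slices to a regular 6-gon of circumradius 2.551 (√(r²−h²) with h=10.7 from center) (area = (6/2)·2.551²·sin(360°/6) = 16.91 mm²); Merging all regions: the 2 present regions are separate (no shared area or edge), so areas and boundary lengths simply add and each stays a separate island — area = 30.74 mm². Overall, the cross-section has 2 separate islands. Net area = 30.74 mm².

30.74 mm²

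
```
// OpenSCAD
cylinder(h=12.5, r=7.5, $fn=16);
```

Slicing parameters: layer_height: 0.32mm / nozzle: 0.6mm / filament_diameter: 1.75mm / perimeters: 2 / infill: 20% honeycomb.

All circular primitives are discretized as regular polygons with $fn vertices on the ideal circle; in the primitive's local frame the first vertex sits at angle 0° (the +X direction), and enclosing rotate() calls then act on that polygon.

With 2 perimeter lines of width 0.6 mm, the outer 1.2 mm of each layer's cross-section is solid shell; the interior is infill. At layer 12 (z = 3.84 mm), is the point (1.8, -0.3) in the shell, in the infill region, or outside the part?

At z = 3.84 mm: the r=7.5 cylinder gives a regular 16-gon of circumradius 7.5 (constant along its height). Overall, the cross-section is a single solid region. The nearest boundary edge runs (6.93, -2.87)→(7.50, 0.00); distance from the point to it = 5.53 mm. The point is inside the cross-section and 5.53 mm from the nearest boundary — more than the 1.2 mm shell width (2 × 0.6), so it's in the infill interior.

infill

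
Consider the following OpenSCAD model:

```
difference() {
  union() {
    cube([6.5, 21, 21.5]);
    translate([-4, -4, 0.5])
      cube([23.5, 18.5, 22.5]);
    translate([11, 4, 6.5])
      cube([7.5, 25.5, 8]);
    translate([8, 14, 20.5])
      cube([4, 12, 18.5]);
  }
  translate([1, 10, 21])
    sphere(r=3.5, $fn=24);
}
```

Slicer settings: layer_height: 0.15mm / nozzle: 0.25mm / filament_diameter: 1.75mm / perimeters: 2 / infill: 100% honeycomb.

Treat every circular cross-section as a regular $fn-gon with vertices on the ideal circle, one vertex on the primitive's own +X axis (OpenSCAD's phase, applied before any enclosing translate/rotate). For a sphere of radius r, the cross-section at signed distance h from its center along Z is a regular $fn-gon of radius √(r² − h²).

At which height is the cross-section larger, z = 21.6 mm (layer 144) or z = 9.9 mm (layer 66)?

Layer 144 (z = 21.6): the cube is not intersected at this z (z outside [0, 21.5]); the 23.5×18.5 cube at (-4, -4) contributes its full rectangle (area 434.75 mm²); the cube at (11, 4) does not reach this height (z outside [6.5, 14.5]); the cube at (8, 14) (footprint 4×12) is included at this height (area 48.00 mm²); Taking the union: the regions partially overlap — summed areas 482.75 mm² minus the doubly-counted overlap 2.00 mm² gives 480.75 mm² — area = 480.75 mm²; the sphere at (1, 10): section is a regular 24-gon, circumradius = √(r²−h²) = √(3.5²−0.6²) = 3.448 (area = (24/2)·3.448²·sin(360°/24) = 36.93 mm²); Taking the first minus the rest: starting from that combined region (480.75 mm²), the r=3.5 sphere at (1, 10) lies wholly inside it (removes its full 36.93 mm² and its 21.60 mm outline becomes a hole wall) — area = 443.82 mm². So its area = 443.82 mm². Layer 66 (z = 9.9): the cube (footprint 6.5×21) is included at this height (area 136.50 mm²); the cube at (-4, -4) (footprint 23.5×18.5) is included at this height (area 434.75 mm²); the cube at (11, 4) (footprint 7.5×25.5) is included at this height (area 191.25 mm²); the cube at (8, 14) is not intersected at this z (z outside [20.5, 39]); Combining (union): the regions partially overlap — summed areas 762.50 mm² minus the doubly-counted overlap 173.00 mm² gives 589.50 mm² — area = 589.50 mm²; the sphere at (1, 10) is not intersected at this z (|z−center|=11.100 > r=3.5); Taking the first minus the rest: none of the subtracted shapes is present at this height, so that combined region is unchanged — area = 589.50 mm². So its area = 589.50 mm². Layer 66 is larger (589.50 vs 443.82 mm²).

layer 66 (z = 9.9 mm)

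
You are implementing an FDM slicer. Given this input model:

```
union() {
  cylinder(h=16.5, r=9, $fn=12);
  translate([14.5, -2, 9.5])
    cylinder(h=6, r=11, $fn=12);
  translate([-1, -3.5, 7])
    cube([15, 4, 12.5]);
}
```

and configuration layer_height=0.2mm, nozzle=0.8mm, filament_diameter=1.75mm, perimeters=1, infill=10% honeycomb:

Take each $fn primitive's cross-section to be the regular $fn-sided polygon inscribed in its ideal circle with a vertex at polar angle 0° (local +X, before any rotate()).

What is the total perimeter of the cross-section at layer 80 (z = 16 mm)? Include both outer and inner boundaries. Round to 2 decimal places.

At z = 16 mm: the r=9 cylinder gives a regular 12-gon of circumradius 9 (constant along its height) (perimeter = 2·12·9.000·sin(180°/12) = 55.90 mm); the cylinder at (14.5, -2) is absent (z outside [9.5, 15.5]); the cube at (-1, -3.5) (footprint 15×4) is included at this height (perimeter 38.00 mm); Merging all regions: the regions partially overlap (shared area 38.33 mm²), so the edge portions inside another operand are dropped and the merged outline is re-measured after clipping — boundary = 66.84 mm. Overall, the cross-section is a single solid region. Total boundary length (outer) = 66.84 mm.

66.84 mm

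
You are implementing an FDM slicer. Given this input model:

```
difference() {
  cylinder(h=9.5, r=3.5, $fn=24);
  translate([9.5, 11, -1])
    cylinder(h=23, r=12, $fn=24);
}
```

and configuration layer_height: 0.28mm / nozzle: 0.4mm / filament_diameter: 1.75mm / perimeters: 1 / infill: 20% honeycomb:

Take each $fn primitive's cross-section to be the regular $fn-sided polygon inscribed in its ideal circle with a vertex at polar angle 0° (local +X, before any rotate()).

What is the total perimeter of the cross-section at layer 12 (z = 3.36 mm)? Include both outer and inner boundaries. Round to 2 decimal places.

21.63 mm

At z = 3.36 mm: the cylinder: section is a regular 24-gon, circumradius r=3.5 (perimeter = 2·24·3.500·sin(180°/24) = 21.93 mm); the cylinder at (9.5, 11): section is a regular 24-gon, circumradius r=12 (perimeter = 2·24·12.000·sin(180°/24) = 75.18 mm); Taking the first minus the rest: starting from the r=3.5 cylinder, the r=12 cylinder at (9.5, 11) partially overlaps it — only the 2.48 mm² overlap (of its 447.24 mm²) is removed, clipping the outline — boundary = 21.63 mm. Overall, the cross-section is a single solid region. Total boundary length (outer) = 21.63 mm.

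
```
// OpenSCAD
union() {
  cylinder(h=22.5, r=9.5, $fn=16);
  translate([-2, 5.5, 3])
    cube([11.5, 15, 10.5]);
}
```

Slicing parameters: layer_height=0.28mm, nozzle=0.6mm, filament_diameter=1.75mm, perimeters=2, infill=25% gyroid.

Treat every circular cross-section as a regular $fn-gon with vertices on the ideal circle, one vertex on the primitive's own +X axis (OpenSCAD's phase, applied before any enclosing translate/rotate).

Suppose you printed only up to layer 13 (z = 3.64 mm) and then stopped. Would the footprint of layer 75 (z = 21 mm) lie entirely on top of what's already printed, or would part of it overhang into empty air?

entirely on top

Compare the two slices. At z = 3.64: the r=9.5 cylinder gives a regular 16-gon of circumradius 9.5 (constant along its height) (area = (16/2)·9.500²·sin(360°/16) = 276.30 mm²); the cube at (-2, 5.5) is present — its section is the full 11.5×15 rectangle (area 172.50 mm²); Combining (union): the regions partially overlap — summed areas 448.80 mm² minus the doubly-counted overlap 28.25 mm² gives 420.55 mm² — area = 420.55 mm². At z = 21: the r=9.5 cylinder gives a regular 16-gon of circumradius 9.5 (constant along its height) (area = (16/2)·9.500²·sin(360°/16) = 276.30 mm²); the cube at (-2, 5.5) is absent (z outside [3, 13.5]); Taking the union: only the r=9.5 cylinder is present, so the union is just that shape — area = 276.30 mm². Checking containment: the cross-section at z = 21 is a subset of the cross-section at z = 3.64.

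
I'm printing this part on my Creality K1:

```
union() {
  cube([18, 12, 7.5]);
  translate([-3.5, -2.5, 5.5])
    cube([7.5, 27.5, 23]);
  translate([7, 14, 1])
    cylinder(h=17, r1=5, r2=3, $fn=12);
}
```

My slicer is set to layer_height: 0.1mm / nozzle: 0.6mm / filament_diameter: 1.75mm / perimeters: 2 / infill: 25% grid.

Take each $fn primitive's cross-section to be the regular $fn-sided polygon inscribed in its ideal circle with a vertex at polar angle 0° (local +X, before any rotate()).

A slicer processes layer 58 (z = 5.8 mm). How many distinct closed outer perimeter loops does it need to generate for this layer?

1

At z = 5.8 mm: the cube is present — its section is the full 18×12 rectangle; the cube at (-3.5, -2.5) (footprint 7.5×27.5) is included at this height; the cone at (7, 14): at t=0.282 of its height the radius interpolates to r₁+(r₂−r₁)t = 4.435, giving a regular 12-gon of that circumradius; Combining (union): the regions partially overlap (shared area 66.05 mm²), so overlapping operands fuse into one piece — 1 connected region. The result has 1 disconnected region.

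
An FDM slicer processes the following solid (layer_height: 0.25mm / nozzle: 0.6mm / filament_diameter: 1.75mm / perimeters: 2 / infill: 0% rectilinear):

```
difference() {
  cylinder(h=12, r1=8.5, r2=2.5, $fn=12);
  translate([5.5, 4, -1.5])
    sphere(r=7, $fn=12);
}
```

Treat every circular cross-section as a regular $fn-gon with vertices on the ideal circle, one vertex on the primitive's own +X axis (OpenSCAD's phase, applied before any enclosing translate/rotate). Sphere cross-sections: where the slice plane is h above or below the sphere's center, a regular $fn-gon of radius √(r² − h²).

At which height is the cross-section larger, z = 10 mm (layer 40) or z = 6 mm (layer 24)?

Layer 40 (z = 10): the cone contributes a regular 12-gon of circumradius 3.500 (interpolated between r1=8.5 and r2=2.5 at t=0.833) (area = (12/2)·3.500²·sin(360°/12) = 36.75 mm²); the sphere at (5.5, 4) does not reach this height (|z−center|=11.500 > r=7); After the difference (first − rest): none of the subtracted shapes is present at this height, so the cone is unchanged — area = 36.75 mm². So its area = 36.75 mm². Layer 24 (z = 6): the cone (r1=8.5→r2=2.5) has section circumradius 5.500 here — a regular 12-gon (area = (12/2)·5.500²·sin(360°/12) = 90.75 mm²); the sphere at (5.5, 4) is absent (|z−center|=7.500 > r=7); Taking the first minus the rest: none of the subtracted shapes is present at this height, so the cone is unchanged — area = 90.75 mm². So its area = 90.75 mm². Layer 24 is larger (90.75 vs 36.75 mm²).

layer 24 (z = 6 mm)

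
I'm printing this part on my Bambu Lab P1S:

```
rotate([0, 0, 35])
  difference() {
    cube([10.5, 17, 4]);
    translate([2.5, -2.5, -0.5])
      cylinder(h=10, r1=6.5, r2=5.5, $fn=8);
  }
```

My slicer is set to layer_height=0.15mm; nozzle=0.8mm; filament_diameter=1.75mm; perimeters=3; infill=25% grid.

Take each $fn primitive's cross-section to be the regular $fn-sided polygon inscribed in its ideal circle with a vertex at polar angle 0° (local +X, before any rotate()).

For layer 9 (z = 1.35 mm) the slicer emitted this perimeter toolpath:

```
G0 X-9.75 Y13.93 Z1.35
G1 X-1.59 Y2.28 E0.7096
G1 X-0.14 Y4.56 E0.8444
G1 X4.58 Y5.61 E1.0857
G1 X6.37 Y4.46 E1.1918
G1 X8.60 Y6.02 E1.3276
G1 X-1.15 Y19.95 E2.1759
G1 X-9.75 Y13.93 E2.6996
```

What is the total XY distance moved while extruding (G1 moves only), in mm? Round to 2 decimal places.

54.11 mm

Sum the Euclidean lengths of each G1 segment: total = 54.11 mm.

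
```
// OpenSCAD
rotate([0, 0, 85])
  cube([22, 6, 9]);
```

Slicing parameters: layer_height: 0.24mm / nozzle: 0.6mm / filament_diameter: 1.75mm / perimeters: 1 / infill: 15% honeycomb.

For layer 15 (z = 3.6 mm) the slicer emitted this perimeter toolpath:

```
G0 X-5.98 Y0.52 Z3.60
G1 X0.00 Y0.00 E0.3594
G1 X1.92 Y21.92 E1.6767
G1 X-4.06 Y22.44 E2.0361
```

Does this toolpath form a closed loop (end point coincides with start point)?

no

Start point (G0): (-5.98, 0.52). End point (last G1): the path does not return to the start — open.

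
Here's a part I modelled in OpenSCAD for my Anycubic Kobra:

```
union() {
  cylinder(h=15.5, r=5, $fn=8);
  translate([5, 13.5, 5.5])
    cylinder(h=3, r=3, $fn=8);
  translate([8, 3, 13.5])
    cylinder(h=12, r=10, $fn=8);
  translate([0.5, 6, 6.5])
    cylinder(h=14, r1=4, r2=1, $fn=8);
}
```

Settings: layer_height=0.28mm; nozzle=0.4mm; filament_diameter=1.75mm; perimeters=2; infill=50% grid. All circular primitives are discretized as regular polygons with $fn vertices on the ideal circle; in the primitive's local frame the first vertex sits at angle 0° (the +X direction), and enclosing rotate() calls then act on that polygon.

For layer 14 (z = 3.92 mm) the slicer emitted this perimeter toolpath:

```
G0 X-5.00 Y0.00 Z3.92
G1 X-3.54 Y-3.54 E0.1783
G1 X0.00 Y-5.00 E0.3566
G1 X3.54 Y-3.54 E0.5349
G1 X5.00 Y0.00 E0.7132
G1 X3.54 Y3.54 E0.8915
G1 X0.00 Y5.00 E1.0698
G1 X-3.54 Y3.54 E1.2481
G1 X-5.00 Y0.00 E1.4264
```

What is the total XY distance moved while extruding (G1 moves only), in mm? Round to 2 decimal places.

30.63 mm

Sum the Euclidean lengths of each G1 segment: total = 30.63 mm.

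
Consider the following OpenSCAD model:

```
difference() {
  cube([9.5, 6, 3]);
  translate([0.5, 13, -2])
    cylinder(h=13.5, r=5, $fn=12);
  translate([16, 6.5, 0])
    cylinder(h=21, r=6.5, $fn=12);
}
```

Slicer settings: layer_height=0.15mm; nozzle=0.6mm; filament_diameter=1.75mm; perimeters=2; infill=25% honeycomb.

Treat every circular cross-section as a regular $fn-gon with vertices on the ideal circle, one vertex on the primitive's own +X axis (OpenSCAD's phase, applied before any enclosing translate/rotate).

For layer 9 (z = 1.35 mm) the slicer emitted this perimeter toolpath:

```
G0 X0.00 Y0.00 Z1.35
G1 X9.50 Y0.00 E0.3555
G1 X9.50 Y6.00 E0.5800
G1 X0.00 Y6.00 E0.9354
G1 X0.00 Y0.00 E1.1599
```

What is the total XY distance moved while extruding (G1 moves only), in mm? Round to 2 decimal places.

31.00 mm

Sum the Euclidean lengths of each G1 segment: total = 31.00 mm.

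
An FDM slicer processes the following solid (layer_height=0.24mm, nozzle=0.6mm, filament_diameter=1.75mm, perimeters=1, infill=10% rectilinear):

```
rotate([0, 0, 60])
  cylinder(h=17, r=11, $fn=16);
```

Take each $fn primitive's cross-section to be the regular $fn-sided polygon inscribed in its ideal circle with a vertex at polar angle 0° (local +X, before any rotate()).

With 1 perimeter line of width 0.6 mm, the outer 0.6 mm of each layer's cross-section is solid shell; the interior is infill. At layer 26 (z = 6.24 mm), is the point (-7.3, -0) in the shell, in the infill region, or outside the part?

At z = 6.24 mm: the r=11 cylinder contributes a regular 16-gon of circumradius 11; (rotated 60° about Z; rotation is an isometry so areas/perimeters/island counts are preserved). Overall, the cross-section is a single solid region. Undo the 60° rotation: the query point maps to (-3.650, 6.322) in the un-rotated model frame. The nearest boundary edge runs (-4.21, 10.16)→(-7.78, 7.78); distance from the point to it = 3.50 mm. The point is inside the cross-section and 3.50 mm from the nearest boundary — more than the 0.6 mm shell width (1 × 0.6), so it's in the infill interior.

infill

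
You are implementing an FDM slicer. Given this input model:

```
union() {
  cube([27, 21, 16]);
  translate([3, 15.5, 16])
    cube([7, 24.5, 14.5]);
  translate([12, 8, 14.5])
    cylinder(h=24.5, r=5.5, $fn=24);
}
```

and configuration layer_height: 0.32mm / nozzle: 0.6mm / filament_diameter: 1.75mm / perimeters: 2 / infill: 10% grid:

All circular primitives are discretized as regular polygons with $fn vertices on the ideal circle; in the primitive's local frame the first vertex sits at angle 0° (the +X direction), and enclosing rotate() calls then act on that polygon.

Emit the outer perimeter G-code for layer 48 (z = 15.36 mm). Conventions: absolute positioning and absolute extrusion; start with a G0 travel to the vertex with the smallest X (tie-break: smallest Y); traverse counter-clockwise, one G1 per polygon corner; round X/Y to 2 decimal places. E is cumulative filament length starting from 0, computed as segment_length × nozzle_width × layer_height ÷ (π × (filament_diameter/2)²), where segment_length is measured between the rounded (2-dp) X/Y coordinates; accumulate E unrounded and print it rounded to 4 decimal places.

At z = 15.36 mm: the cube (footprint 27×21) is included at this height; the cube at (3, 15.5) is absent (z outside [16, 30.5]); the cylinder at (12, 8): section is a regular 24-gon, circumradius r=5.5; Merging all regions: the r=5.5 cylinder at (12, 8) lies entirely inside the 27×21 cube, so the union is just the 27×21 cube — 1 connected region. The outline is a single polygon with 4 vertices. Extrusion per mm of travel: 0.6 × 0.32 / (π × 0.875²) = 0.079824. Accumulating E over each segment gives final E = 7.6631.

G0 X0.00 Y0.00 Z15.36
G1 X27.00 Y0.00 E2.1553
G1 X27.00 Y21.00 E3.8316
G1 X0.00 Y21.00 E5.9868
G1 X0.00 Y0.00 E7.6631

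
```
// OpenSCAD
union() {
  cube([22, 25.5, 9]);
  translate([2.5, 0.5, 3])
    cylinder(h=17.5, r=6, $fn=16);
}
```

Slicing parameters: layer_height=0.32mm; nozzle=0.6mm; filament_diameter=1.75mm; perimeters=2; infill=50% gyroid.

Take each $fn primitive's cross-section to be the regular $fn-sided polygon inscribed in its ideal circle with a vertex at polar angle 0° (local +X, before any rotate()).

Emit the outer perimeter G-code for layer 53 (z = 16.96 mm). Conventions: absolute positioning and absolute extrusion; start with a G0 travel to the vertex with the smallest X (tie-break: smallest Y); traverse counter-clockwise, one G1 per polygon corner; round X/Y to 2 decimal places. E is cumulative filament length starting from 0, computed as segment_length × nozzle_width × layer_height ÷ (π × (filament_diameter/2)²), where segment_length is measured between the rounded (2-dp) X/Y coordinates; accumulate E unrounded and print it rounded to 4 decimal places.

G0 X-3.50 Y0.50 Z16.96
G1 X-3.04 Y-1.80 E0.1872
G1 X-1.74 Y-3.74 E0.3736
G1 X0.20 Y-5.04 E0.5601
G1 X2.50 Y-5.50 E0.7473
G1 X4.80 Y-5.04 E0.9345
G1 X6.74 Y-3.74 E1.1209
G1 X8.04 Y-1.80 E1.3073
G1 X8.50 Y0.50 E1.4946
G1 X8.04 Y2.80 E1.6818
G1 X6.74 Y4.74 E1.8682
G1 X4.80 Y6.04 E2.0546
G1 X2.50 Y6.50 E2.2419
G1 X0.20 Y6.04 E2.4291
G1 X-1.74 Y4.74 E2.6155
G1 X-3.04 Y2.80 E2.8019
G1 X-3.50 Y0.50 E2.9892

At z = 16.96 mm: the cube does not reach this height (z outside [0, 9]); the cylinder at (2.5, 0.5): section is a regular 16-gon, circumradius r=6; Combining (union): only the r=6 cylinder at (2.5, 0.5) is present, so the union is just that shape — 1 connected region. The outline is a single polygon with 16 vertices. Extrusion per mm of travel: 0.6 × 0.32 / (π × 0.875²) = 0.079824. Accumulating E over each segment gives final E = 2.9892.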